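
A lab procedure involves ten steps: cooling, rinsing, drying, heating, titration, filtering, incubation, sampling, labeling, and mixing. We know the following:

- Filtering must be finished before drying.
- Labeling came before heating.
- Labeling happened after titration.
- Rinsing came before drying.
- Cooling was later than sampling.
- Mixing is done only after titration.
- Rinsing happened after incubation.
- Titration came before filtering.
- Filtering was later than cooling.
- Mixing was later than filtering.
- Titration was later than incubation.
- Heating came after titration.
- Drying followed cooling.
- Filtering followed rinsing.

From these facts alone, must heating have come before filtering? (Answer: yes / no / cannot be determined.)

cannot be determined

No chain of stated constraints runs from heating to filtering, and none runs from filtering to heating either.
So the relative order of heating and filtering is not fixed by the given facts.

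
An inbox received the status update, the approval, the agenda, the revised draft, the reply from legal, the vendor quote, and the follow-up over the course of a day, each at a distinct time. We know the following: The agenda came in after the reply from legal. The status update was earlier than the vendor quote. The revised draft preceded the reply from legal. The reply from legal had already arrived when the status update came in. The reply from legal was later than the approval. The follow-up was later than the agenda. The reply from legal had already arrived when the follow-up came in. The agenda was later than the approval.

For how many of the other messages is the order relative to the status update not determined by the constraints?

2

Forced before the status update: the approval, the reply from legal, and the revised draft; forced after the status update: the vendor quote.
That leaves the agenda and the follow-up with no forced order relative to the status update — 2.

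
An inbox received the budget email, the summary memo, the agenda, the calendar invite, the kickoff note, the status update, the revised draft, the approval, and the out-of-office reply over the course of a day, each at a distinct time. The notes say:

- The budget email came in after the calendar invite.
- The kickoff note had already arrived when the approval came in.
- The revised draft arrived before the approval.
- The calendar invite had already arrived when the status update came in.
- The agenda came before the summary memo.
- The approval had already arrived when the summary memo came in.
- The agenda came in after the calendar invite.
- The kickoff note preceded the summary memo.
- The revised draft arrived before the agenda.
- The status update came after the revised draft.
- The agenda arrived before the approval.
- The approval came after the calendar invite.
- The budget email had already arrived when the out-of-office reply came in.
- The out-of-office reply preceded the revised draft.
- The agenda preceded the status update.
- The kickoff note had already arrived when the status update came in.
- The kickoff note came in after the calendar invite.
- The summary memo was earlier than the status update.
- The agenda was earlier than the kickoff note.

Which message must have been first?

the calendar invite

The calendar invite has a chain of constraints placing it before every other message, so the calendar invite must be first.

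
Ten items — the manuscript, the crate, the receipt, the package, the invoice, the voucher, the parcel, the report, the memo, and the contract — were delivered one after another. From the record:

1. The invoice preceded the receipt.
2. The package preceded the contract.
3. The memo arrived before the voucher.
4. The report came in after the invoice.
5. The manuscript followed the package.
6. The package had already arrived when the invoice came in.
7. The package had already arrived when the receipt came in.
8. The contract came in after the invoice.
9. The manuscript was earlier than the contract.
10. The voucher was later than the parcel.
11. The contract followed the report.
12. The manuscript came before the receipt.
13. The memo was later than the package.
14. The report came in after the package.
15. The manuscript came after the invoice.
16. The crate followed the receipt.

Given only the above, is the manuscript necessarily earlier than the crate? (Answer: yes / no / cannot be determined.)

yes

Chain the constraints: the manuscript → the receipt → the crate. Each link is directly stated, so the manuscript comes before the crate.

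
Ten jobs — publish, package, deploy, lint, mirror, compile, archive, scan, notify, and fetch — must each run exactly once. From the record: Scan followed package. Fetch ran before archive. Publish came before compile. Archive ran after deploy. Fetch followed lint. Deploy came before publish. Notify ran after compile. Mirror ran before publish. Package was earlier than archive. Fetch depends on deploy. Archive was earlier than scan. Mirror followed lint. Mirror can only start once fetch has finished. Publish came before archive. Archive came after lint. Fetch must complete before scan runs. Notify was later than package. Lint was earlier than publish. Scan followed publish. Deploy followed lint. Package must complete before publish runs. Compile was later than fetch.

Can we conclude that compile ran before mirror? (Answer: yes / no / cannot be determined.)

no

Tracing the constraints gives mirror → publish → compile, so mirror must come before compile.
That means compile cannot be before mirror.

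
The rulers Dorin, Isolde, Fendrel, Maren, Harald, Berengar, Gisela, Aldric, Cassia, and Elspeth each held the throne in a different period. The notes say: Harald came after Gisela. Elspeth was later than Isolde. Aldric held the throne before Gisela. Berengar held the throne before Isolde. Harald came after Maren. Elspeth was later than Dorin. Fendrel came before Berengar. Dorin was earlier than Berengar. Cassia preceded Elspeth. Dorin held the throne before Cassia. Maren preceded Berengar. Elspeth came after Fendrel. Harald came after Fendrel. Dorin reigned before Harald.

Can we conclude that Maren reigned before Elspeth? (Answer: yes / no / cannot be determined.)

yes

Chain the constraints: Maren → Berengar → Isolde → Elspeth. Each link is directly stated, so Maren comes before Elspeth.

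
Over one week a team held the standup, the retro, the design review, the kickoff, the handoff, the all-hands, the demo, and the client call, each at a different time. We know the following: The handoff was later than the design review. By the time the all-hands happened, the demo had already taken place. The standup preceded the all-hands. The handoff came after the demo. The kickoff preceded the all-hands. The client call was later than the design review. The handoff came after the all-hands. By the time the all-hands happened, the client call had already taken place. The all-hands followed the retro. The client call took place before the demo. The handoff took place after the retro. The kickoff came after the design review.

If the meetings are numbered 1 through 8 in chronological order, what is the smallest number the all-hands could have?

The client call, the demo, the design review, the kickoff, the retro, and the standup must all come before the all-hands — 6 forced predecessors.
Nothing else is forced ahead of the all-hands, so its earliest slot is position 6 + 1 = 7.

7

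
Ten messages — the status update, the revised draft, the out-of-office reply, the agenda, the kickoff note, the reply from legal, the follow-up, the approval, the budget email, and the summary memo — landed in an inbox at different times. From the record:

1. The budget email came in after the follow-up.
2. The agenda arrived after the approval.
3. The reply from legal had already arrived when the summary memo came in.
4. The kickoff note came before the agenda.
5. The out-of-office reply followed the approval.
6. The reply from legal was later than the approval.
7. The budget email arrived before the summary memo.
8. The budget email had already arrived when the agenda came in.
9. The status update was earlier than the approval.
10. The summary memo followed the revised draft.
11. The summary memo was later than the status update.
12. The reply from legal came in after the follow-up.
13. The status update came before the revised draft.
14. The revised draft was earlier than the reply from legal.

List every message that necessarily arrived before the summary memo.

the approval, the budget email, the follow-up, the reply from legal, the revised draft, the status update

Directly stated before the summary memo: the budget email, the reply from legal, the revised draft, and the status update.
The approval reaches the summary memo via the approval → the reply from legal → the summary memo.
The follow-up reaches the summary memo via the follow-up → the reply from legal → the summary memo.
No chain forces the agenda (or any of the others) ahead of the summary memo.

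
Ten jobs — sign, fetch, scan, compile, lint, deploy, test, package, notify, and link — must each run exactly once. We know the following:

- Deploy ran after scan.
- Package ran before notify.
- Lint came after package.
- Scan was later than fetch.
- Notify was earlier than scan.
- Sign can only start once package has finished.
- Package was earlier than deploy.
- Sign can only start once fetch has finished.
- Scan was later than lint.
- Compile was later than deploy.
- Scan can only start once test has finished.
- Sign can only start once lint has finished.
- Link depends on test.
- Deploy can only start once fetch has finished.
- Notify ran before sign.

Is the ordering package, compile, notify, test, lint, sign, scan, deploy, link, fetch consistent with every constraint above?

The constraints require fetch before deploy, but in the proposed sequence deploy appears ahead of fetch. That one violation is enough.

no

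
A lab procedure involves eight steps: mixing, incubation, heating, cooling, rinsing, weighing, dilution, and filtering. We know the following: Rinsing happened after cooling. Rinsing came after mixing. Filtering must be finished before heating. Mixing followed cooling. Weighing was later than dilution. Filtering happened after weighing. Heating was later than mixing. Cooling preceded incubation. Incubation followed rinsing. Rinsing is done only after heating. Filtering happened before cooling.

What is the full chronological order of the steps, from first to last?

The constraints fix every adjacent pair, so only one ordering works:
dilution → weighing → filtering → cooling → mixing → heating → rinsing → incubation.

dilution, weighing, filtering, cooling, mixing, heating, rinsing, incubation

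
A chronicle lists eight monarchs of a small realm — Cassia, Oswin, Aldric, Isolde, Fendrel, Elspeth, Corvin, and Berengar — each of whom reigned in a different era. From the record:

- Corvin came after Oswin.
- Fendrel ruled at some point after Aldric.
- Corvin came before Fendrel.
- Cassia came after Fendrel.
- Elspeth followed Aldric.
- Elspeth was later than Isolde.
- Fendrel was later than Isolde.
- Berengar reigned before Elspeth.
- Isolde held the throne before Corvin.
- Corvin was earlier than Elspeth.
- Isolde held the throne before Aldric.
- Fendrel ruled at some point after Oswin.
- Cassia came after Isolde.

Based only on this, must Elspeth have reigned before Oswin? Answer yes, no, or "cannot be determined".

Tracing the constraints gives Oswin → Corvin → Elspeth, so Oswin must come before Elspeth.
That means Elspeth cannot be before Oswin.

no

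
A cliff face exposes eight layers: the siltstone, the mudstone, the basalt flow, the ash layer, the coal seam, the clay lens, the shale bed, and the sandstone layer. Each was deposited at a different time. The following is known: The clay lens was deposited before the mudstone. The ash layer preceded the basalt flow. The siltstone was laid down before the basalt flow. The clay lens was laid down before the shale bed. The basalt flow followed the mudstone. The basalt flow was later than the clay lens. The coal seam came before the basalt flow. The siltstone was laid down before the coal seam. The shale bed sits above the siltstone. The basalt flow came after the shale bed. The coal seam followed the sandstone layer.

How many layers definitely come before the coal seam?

Directly stated before the coal seam: the sandstone layer and the siltstone.
No chain forces the ash layer (or any of the others) ahead of the coal seam.
That's the sandstone layer and the siltstone — 2 in all.

2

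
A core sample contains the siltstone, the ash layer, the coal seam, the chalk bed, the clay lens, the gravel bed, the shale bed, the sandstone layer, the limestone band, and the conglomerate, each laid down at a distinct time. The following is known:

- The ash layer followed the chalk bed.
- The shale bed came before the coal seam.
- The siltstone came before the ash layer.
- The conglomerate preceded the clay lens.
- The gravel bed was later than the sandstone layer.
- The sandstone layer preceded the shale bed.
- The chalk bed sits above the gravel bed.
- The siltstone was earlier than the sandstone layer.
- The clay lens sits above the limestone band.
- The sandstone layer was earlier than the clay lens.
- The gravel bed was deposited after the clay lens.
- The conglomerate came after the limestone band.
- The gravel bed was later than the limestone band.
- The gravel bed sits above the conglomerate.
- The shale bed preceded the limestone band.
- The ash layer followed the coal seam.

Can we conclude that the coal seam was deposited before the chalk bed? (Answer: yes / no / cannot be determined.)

No chain of stated constraints runs from the coal seam to the chalk bed, and none runs from the chalk bed to the coal seam either.
So the relative order of the coal seam and the chalk bed is not fixed by the given facts.

cannot be determined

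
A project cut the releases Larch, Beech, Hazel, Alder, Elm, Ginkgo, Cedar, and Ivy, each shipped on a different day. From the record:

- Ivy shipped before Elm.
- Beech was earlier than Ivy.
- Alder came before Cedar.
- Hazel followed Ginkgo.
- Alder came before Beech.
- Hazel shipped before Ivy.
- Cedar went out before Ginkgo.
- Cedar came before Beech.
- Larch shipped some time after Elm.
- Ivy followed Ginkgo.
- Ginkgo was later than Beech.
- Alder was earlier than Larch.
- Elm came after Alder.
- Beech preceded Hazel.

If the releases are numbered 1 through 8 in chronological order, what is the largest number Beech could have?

Beech must come before Elm, Ginkgo, Hazel, Ivy, and Larch — 5 releases forced after it.
Everything else can be placed before Beech in some valid order, so Beech can sit as late as position 8 − 5 = 3.

3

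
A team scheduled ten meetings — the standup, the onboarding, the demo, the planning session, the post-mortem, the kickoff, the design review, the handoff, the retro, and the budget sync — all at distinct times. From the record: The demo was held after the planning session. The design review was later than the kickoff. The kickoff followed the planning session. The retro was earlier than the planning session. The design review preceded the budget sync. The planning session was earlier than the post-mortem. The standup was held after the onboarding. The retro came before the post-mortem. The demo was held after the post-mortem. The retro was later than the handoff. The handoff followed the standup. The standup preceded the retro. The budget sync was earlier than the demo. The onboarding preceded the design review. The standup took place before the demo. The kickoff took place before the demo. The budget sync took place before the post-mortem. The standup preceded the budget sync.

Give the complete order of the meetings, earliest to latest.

The constraints fix every adjacent pair, so only one ordering works:
the onboarding → the standup → the handoff → the retro → the planning session → the kickoff → the design review → the budget sync → the post-mortem → the demo.

the onboarding, the standup, the handoff, the retro, the planning session, the kickoff, the design review, the budget sync, the post-mortem, the demo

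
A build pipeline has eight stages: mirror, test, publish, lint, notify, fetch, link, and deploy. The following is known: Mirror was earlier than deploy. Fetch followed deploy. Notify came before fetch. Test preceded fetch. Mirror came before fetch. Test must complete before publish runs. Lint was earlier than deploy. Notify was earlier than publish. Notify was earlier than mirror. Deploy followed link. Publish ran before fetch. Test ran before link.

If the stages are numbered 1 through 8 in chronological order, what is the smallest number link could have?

Test must come before link — 1 forced predecessor.
Nothing else is forced ahead of link, so its earliest slot is position 1 + 1 = 2.

2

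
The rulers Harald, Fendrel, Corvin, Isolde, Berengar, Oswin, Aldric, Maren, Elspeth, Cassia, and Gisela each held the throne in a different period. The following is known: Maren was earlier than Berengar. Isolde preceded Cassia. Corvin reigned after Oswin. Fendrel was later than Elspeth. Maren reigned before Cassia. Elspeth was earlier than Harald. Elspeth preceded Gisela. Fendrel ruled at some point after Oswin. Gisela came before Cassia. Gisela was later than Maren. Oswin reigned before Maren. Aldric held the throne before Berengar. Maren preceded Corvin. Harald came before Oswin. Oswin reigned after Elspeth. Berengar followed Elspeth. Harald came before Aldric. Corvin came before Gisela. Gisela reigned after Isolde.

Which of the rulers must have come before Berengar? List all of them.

Aldric, Elspeth, Harald, Maren, Oswin

Directly stated before Berengar: Aldric, Elspeth, and Maren.
Harald reaches Berengar via Harald → Aldric → Berengar.
Oswin reaches Berengar via Oswin → Maren → Berengar.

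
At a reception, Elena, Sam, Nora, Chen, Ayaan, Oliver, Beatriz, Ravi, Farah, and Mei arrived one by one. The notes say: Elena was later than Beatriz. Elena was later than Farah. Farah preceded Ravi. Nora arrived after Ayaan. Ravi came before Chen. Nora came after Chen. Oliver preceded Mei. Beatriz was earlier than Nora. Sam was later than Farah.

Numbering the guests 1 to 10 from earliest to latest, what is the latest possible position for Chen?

Chen must come before Nora — 1 guest forced after them.
Everything else can be placed before Chen in some valid order, so Chen can sit as late as position 10 − 1 = 9.

9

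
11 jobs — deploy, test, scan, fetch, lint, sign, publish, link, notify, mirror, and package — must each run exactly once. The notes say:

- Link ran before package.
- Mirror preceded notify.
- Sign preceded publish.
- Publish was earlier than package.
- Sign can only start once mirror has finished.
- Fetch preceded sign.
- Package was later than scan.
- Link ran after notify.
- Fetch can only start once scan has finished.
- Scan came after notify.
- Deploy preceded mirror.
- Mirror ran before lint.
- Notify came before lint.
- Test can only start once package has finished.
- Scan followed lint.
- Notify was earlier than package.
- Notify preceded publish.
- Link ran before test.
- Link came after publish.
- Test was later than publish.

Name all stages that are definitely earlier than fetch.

deploy, lint, mirror, notify, scan

Directly stated before fetch: scan.
Deploy reaches fetch via deploy → mirror → lint → scan → fetch.
Lint reaches fetch via lint → scan → fetch.
Mirror reaches fetch via mirror → lint → scan → fetch.
Likewise notify reaches fetch by chaining the stated constraints.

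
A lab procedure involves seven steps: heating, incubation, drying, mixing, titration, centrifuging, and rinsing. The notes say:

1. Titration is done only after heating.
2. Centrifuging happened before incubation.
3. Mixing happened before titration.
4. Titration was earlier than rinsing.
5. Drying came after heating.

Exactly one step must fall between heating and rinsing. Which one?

titration

Tracing the constraints gives heating → titration → rinsing, so titration sits after heating and before rinsing.
No other step is forced both after heating and before rinsing.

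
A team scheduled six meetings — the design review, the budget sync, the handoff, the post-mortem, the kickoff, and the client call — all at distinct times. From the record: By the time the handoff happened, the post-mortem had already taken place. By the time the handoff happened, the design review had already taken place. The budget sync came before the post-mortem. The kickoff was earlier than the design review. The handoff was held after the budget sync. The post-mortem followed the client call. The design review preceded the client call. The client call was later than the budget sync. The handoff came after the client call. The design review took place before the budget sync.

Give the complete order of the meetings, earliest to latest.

the kickoff, the design review, the budget sync, the client call, the post-mortem, the handoff

The constraints fix every adjacent pair, so only one ordering works:
the kickoff → the design review → the budget sync → the client call → the post-mortem → the handoff.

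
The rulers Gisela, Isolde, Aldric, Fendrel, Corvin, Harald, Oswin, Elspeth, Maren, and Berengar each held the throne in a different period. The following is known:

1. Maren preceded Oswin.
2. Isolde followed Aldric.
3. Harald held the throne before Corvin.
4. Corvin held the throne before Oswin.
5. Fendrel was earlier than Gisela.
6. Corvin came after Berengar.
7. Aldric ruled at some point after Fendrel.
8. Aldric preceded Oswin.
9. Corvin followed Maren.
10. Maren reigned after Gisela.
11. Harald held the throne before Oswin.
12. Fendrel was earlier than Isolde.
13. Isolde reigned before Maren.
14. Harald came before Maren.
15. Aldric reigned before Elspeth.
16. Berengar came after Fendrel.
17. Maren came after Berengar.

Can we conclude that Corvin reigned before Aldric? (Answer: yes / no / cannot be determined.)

no

Tracing the constraints gives Aldric → Isolde → Maren → Corvin, so Aldric must come before Corvin.
That means Corvin cannot be before Aldric.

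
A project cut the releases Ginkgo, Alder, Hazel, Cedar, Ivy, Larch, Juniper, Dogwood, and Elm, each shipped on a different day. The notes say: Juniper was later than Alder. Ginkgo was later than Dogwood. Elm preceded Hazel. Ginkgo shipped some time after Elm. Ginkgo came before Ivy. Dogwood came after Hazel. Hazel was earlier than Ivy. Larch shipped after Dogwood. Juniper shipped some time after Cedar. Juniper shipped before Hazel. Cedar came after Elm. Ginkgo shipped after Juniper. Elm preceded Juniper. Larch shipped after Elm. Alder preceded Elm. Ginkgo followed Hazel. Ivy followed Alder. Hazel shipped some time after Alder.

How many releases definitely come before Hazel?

4

Directly stated before Hazel: Alder, Elm, and Juniper.
Cedar reaches Hazel via Cedar → Juniper → Hazel.
That's Alder, Cedar, Elm, and Juniper — 4 in all.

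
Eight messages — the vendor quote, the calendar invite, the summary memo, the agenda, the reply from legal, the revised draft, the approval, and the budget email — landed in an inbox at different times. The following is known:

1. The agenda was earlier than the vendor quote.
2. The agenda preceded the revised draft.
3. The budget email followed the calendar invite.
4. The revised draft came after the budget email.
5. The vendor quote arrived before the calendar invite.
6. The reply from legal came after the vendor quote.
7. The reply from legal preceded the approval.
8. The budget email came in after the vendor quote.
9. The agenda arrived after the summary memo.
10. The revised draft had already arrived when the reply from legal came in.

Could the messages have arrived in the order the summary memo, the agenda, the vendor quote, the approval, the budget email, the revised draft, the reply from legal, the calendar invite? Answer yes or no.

no

The constraints require the reply from legal before the approval, but in the proposed sequence the approval appears ahead of the reply from legal. That one violation is enough.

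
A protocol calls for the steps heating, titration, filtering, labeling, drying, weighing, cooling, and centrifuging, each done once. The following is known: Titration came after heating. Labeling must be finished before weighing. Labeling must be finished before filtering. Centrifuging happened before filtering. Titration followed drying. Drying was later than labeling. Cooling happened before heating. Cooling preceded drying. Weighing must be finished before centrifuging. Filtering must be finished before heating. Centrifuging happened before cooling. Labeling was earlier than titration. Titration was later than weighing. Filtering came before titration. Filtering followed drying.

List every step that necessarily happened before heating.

centrifuging, cooling, drying, filtering, labeling, weighing

Directly stated before heating: cooling and filtering.
Centrifuging reaches heating via centrifuging → cooling → heating.
Drying reaches heating via drying → filtering → heating.
Labeling reaches heating via labeling → filtering → heating.
Likewise weighing reaches heating by chaining the stated constraints.
No chain forces titration ahead of heating.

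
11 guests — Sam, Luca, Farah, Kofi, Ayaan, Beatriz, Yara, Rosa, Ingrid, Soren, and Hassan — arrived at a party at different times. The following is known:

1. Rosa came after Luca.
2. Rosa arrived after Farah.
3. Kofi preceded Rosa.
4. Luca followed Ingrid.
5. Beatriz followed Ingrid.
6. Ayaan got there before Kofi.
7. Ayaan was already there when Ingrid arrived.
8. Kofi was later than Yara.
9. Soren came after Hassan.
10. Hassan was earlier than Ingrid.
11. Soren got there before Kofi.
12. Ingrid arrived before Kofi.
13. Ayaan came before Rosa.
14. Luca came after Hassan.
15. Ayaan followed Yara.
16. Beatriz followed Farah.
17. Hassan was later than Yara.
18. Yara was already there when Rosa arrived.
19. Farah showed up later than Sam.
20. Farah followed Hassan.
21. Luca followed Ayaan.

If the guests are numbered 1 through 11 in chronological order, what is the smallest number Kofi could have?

Ayaan, Hassan, Ingrid, Soren, and Yara must all come before Kofi — 5 forced predecessors.
Nothing else is forced ahead of Kofi, so their earliest slot is position 5 + 1 = 6.

6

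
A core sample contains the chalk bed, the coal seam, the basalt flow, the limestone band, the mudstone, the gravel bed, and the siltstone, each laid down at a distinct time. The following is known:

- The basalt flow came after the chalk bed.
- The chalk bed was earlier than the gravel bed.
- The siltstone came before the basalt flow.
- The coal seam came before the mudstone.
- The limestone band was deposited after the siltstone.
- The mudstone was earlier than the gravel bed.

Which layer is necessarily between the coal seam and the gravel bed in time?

the mudstone

Tracing the constraints gives the coal seam → the mudstone → the gravel bed, so the mudstone sits after the coal seam and before the gravel bed.
No other layer is forced both after the coal seam and before the gravel bed.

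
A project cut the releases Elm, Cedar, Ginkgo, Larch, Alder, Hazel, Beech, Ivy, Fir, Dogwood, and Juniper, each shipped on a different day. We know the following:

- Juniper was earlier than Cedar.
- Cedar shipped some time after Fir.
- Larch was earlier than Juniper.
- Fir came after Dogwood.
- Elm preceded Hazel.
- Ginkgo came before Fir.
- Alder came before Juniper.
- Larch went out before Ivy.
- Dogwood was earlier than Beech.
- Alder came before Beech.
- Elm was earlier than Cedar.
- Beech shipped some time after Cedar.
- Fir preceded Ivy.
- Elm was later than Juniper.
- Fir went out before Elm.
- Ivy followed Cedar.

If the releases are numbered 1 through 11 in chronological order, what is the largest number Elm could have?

7

Elm must come before Beech, Cedar, Hazel, and Ivy — 4 releases forced after it.
Everything else can be placed before Elm in some valid order, so Elm can sit as late as position 11 − 4 = 7.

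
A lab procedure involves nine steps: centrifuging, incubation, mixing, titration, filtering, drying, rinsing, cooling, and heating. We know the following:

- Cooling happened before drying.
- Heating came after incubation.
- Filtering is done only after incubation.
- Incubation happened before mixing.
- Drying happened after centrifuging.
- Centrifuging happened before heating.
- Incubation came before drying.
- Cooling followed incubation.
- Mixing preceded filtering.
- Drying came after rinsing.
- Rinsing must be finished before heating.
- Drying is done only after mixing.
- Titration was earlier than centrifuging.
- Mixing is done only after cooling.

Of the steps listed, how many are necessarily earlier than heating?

4

Directly stated before heating: centrifuging, incubation, and rinsing.
Titration reaches heating via titration → centrifuging → heating.
That's centrifuging, incubation, rinsing, and titration — 4 in all.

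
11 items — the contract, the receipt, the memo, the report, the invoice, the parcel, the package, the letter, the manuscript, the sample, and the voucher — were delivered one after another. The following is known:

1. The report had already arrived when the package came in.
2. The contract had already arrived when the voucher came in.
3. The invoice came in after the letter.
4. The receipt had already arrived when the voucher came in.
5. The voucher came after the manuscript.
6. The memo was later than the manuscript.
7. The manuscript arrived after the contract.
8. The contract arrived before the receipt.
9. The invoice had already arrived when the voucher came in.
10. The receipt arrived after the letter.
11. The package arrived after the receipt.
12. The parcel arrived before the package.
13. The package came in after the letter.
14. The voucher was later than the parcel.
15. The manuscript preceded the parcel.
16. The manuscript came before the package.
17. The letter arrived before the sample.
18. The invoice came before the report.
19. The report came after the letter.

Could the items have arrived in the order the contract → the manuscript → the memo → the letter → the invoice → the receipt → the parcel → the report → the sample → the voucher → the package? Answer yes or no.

Check each stated constraint against the proposed order — e.g. the manuscript is ahead of the package; the contract is ahead of the voucher. Every pair is in the required order; nothing is violated.

yes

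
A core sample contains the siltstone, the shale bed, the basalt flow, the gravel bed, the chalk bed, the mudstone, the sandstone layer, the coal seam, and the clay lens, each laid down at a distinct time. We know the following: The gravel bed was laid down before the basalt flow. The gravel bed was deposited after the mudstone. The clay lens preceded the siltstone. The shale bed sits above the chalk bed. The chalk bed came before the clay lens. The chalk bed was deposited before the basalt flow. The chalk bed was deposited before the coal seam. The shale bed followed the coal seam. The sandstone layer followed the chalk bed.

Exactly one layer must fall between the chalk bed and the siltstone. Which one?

Tracing the constraints gives the chalk bed → the clay lens → the siltstone, so the clay lens sits after the chalk bed and before the siltstone.
No other layer is forced both after the chalk bed and before the siltstone.

the clay lens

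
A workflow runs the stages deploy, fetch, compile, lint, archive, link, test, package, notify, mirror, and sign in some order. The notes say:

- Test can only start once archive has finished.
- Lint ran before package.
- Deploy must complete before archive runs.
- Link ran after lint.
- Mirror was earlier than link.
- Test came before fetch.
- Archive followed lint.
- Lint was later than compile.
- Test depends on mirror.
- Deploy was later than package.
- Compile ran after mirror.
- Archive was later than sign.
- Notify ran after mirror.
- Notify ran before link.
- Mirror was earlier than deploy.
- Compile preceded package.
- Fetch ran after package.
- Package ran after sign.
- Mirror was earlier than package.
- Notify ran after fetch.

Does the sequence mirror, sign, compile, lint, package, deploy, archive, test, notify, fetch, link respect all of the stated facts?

The constraints require fetch before notify, but in the proposed sequence notify appears ahead of fetch. That one violation is enough.

no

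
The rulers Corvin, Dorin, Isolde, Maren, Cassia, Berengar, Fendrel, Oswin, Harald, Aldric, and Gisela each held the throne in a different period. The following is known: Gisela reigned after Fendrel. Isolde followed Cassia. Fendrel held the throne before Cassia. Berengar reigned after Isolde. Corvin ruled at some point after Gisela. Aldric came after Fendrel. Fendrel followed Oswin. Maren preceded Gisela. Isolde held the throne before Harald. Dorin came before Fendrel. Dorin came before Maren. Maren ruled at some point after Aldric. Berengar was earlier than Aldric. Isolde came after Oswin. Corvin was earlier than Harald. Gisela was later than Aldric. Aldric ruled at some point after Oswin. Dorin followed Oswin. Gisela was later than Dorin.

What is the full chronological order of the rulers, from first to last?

Oswin, Dorin, Fendrel, Cassia, Isolde, Berengar, Aldric, Maren, Gisela, Corvin, Harald

The constraints fix every adjacent pair, so only one ordering works:
Oswin → Dorin → Fendrel → Cassia → Isolde → Berengar → Aldric → Maren → Gisela → Corvin → Harald.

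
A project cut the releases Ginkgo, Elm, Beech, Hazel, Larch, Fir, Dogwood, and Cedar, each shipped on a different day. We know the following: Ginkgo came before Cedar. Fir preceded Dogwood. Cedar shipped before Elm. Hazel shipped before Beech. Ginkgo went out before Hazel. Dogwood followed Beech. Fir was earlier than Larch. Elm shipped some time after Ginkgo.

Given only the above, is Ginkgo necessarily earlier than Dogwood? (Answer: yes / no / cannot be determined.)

Chain the constraints: Ginkgo → Hazel → Beech → Dogwood. Each link is directly stated, so Ginkgo comes before Dogwood.

yes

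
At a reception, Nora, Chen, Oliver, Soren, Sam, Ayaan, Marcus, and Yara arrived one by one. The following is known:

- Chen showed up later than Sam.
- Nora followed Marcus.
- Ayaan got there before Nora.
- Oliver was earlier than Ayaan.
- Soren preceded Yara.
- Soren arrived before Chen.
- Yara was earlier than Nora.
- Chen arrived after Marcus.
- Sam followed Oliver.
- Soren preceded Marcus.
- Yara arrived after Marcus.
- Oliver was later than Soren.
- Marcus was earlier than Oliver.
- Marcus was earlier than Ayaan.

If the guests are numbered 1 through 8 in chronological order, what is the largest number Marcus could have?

Marcus must come before Ayaan, Chen, Nora, Oliver, Sam, and Yara — 6 guests forced after them.
Everything else can be placed before Marcus in some valid order, so Marcus can sit as late as position 8 − 6 = 2.

2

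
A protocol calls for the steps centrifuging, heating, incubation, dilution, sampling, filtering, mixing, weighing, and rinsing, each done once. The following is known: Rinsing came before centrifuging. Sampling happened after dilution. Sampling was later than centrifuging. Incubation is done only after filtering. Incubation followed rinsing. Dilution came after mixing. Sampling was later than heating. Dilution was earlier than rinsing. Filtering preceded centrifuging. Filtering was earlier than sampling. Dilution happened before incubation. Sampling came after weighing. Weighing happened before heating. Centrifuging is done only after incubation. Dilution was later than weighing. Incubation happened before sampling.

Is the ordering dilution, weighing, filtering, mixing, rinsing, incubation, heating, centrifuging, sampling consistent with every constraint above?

no

The constraints require weighing before dilution, but in the proposed sequence dilution appears ahead of weighing. That one violation is enough.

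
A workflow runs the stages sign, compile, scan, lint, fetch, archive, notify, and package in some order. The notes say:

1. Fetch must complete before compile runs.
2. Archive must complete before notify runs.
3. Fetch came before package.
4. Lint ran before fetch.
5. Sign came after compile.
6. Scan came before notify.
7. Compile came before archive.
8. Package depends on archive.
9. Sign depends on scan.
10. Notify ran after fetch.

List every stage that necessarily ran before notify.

archive, compile, fetch, lint, scan

Directly stated before notify: archive, fetch, and scan.
Compile reaches notify via compile → archive → notify.
Lint reaches notify via lint → fetch → notify.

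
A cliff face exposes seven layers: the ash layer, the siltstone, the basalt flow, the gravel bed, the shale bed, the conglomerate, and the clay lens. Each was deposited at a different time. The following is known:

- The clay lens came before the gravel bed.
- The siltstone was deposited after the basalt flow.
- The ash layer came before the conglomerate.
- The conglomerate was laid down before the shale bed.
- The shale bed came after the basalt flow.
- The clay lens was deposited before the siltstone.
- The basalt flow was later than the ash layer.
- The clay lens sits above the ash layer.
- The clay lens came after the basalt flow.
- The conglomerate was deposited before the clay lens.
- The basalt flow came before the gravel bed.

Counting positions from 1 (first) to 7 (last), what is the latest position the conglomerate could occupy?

The conglomerate must come before the clay lens, the gravel bed, the shale bed, and the siltstone — 4 layers forced after it.
Everything else can be placed before the conglomerate in some valid order, so the conglomerate can sit as late as position 7 − 4 = 3.

3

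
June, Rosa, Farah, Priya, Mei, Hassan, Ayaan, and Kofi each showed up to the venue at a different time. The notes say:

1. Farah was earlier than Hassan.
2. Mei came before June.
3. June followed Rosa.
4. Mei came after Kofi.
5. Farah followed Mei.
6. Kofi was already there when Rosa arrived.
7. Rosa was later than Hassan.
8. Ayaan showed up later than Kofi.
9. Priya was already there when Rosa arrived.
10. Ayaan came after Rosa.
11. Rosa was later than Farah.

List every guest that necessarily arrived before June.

Farah, Hassan, Kofi, Mei, Priya, Rosa

Directly stated before June: Mei and Rosa.
Farah reaches June via Farah → Rosa → June.
Hassan reaches June via Hassan → Rosa → June.
Kofi reaches June via Kofi → Mei → June.
Likewise Priya reaches June by chaining the stated constraints.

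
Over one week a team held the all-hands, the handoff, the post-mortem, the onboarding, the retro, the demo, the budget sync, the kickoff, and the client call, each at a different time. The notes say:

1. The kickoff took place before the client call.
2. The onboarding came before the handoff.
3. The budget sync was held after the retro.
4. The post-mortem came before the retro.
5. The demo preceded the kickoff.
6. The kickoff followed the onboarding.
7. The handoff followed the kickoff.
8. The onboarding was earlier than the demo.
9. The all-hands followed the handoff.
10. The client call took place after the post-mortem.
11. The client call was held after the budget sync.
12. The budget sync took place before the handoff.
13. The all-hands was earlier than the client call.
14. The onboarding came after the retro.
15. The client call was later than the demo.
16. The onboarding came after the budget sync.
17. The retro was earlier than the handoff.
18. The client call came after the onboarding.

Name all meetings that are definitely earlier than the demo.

Directly stated before the demo: the onboarding.
The budget sync reaches the demo via the budget sync → the onboarding → the demo.
The post-mortem reaches the demo via the post-mortem → the retro → the onboarding → the demo.
The retro reaches the demo via the retro → the onboarding → the demo.

the budget sync, the onboarding, the post-mortem, the retro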